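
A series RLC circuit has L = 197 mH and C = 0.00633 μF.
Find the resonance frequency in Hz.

Step 1 — Resonance condition Im(Z)=0 gives ω₀ = 1/√(LC).
Step 2 — ω₀ = 1/√(0.197·6.33e-09) = 2.832e+04 rad/s.
Step 3 — f₀ = ω₀/(2π) = 4507 Hz.

f₀ = 4507 Hz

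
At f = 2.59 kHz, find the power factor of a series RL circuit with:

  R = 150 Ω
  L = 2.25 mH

Step 1 — Angular frequency: ω = 2π·f = 2π·2590 = 1.627e+04 rad/s.
Step 2 — Component impedances:
  R: Z = R = 150 Ω
  L: Z = jωL = j·1.627e+04·0.00225 = 0 + j36.62 Ω
Step 3 — Series combination: Z_total = R + L = 150 + j36.62 Ω = 154.4∠13.7° Ω.
Step 4 — Power factor: PF = cos(φ) = Re(Z)/|Z| = 150/154.4 = 0.9715.
Step 5 — Type: Im(Z) = 36.62 ⇒ lagging (phase φ = 13.7°).

PF = 0.9715 (lagging, φ = 13.7°)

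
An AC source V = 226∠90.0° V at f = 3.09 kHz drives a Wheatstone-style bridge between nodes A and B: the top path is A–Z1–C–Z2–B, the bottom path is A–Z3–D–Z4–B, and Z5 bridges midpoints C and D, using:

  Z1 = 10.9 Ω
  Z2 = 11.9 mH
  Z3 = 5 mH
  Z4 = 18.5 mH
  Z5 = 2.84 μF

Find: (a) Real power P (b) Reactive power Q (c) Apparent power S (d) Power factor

Step 1 — Angular frequency: ω = 2π·f = 2π·3090 = 1.942e+04 rad/s.
Step 2 — Component impedances:
  Z1: Z = R = 10.9 Ω
  Z2: Z = jωL = j·1.942e+04·0.0119 = 0 + j231 Ω
  Z3: Z = jωL = j·1.942e+04·0.005 = 0 + j97.08 Ω
  Z4: Z = jωL = j·1.942e+04·0.0185 = 0 + j359.2 Ω
  Z5: Z = 1/(jωC) = -j/(ω·C) = 0 - j18.14 Ω
Step 3 — Bridge requires nodal analysis (the Z5 bridge couples midpoints C and D, so the two paths cannot be reduced to a simple series/parallel combination). Setting node B to ground and injecting 1 A at node A, the 3-node admittance system at A, C, D solves to V_A = Z_AB = 12.79 + j138.8 Ω = 139.4∠84.7° Ω.
Step 4 — Source phasor: V = 226∠90.0° V = 0 + j226 V.
Step 5 — Current: I = V / Z = 1.614 + j0.1487 A = 1.621∠5.3° A.
Step 6 — Complex power: S = V·I* = 33.6 + j364.8 VA.
Step 7 — Real power: P = Re(S) = 33.6 W.
Step 8 — Reactive power: Q = Im(S) = 364.8 VAR.
Step 9 — Apparent power: |S| = 366.4 VA.
Step 10 — Power factor: PF = P/|S| = 0.09171 (lagging).

(a) P = 33.6 W  (b) Q = 364.8 VAR  (c) S = 366.4 VA  (d) PF = 0.09171 (lagging)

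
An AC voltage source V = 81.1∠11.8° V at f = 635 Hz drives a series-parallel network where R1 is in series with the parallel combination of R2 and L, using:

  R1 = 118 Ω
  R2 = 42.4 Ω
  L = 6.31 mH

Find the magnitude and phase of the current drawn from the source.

Step 1 — Angular frequency: ω = 2π·f = 2π·635 = 3990 rad/s.
Step 2 — Component impedances:
  R1: Z = R = 118 Ω
  R2: Z = R = 42.4 Ω
  L: Z = jωL = j·3990·0.00631 = 0 + j25.18 Ω
Step 3 — Parallel branch: R2 || L = 1/(1/R2 + 1/L) = 11.05 + j18.61 Ω.
Step 4 — Series with R1: Z_total = R1 + (R2 || L) = 129.1 + j18.61 Ω = 130.4∠8.2° Ω.
Step 5 — Source phasor: V = 81.1∠11.8° V = 79.39 + j16.58 V.
Step 6 — Ohm's law: I = V / Z_total = (79.39 + j16.58) / (129.1 + j18.61) = 0.6208 + j0.03898 A.
Step 7 — Convert to polar: |I| = 0.622 A, ∠I = 3.6°.

I = 0.622∠3.6° A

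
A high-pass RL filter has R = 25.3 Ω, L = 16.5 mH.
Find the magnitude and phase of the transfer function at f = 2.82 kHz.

Step 1 — Angular frequency: ω = 2π·2820 = 1.772e+04 rad/s.
Step 2 — Transfer function: H(jω) = jωL/(R + jωL).
Step 3 — Numerator jωL = j·292.4; denominator R + jωL = 25.3 + j292.4.
Step 4 — H = 0.9926 + j0.08589.
Step 5 — Magnitude: |H| = 0.9963 (-0.0 dB); phase: φ = 4.9°.

|H| = 0.9963 (-0.0 dB), φ = 4.9°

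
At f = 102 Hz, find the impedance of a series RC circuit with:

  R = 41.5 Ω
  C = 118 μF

Step 1 — Angular frequency: ω = 2π·f = 2π·102 = 640.9 rad/s.
Step 2 — Component impedances:
  R: Z = R = 41.5 Ω
  C: Z = 1/(jωC) = -j/(ω·C) = 0 - j13.22 Ω
Step 3 — Series combination: Z_total = R + C = 41.5 - j13.22 Ω = 43.56∠-17.7° Ω.

Z = 41.5 - j13.22 Ω = 43.56∠-17.7° Ω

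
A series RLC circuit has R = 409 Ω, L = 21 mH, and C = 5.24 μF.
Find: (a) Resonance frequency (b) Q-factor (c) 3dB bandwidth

Step 1 — Resonance: ω₀ = 1/√(LC) = 1/√(0.021·5.24e-06) = 3015 rad/s.
Step 2 — f₀ = ω₀/(2π) = 479.8 Hz.
Step 3 — Series Q: Q = ω₀L/R = 3015·0.021/409 = 0.1548.
Step 4 — Bandwidth: Δω = ω₀/Q = 1.948e+04 rad/s; BW = Δω/(2π) = 3100 Hz.

(a) f₀ = 479.8 Hz  (b) Q = 0.1548  (c) BW = 3100 Hz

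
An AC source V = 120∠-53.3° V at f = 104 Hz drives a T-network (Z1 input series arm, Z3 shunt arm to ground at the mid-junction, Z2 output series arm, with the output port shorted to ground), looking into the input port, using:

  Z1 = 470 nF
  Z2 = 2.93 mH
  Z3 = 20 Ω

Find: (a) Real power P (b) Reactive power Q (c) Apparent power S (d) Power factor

Step 1 — Angular frequency: ω = 2π·f = 2π·104 = 653.5 rad/s.
Step 2 — Component impedances:
  Z1: Z = 1/(jωC) = -j/(ω·C) = 0 - j3256 Ω
  Z2: Z = jωL = j·653.5·0.00293 = 0 + j1.915 Ω
  Z3: Z = R = 20 Ω
Step 3 — With the output port shorted to ground, the output series arm Z2 runs from the junction to ground; the shunt arm Z3 also runs from the junction to ground. They appear in parallel: Z3 || Z2 = 0.1816 + j1.897 Ω.
Step 4 — Series with input arm Z1: Z_in = Z1 + (Z3 || Z2) = 0.1816 - j3254 Ω = 3254∠-90.0° Ω.
Step 5 — Source phasor: V = 120∠-53.3° V = 71.72 - j96.21 V.
Step 6 — Current: I = V / Z = 0.02957 + j0.02204 A = 0.03688∠36.7° A.
Step 7 — Complex power: S = V·I* = 0.000247 - j4.425 VA.
Step 8 — Real power: P = Re(S) = 0.000247 W.
Step 9 — Reactive power: Q = Im(S) = -4.425 VAR.
Step 10 — Apparent power: |S| = 4.425 VA.
Step 11 — Power factor: PF = P/|S| = 5.581e-05 (leading).

(a) P = 0.000247 W  (b) Q = -4.425 VAR  (c) S = 4.425 VA  (d) PF = 5.581e-05 (leading)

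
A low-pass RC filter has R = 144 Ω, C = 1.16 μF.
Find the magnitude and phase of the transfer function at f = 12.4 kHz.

Step 1 — Angular frequency: ω = 2π·1.24e+04 = 7.791e+04 rad/s.
Step 2 — Transfer function: H(jω) = 1/(1 + jωRC).
Step 3 — Denominator: 1 + jωRC = 1 + j·7.791e+04·144·1.16e-06 = 1 + j13.01.
Step 4 — H = 0.005869 - j0.07639.
Step 5 — Magnitude: |H| = 0.07661 (-22.3 dB); phase: φ = -85.6°.

|H| = 0.07661 (-22.3 dB), φ = -85.6°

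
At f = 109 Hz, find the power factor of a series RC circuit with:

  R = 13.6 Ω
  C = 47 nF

Step 1 — Angular frequency: ω = 2π·f = 2π·109 = 684.9 rad/s.
Step 2 — Component impedances:
  R: Z = R = 13.6 Ω
  C: Z = 1/(jωC) = -j/(ω·C) = 0 - j3.107e+04 Ω
Step 3 — Series combination: Z_total = R + C = 13.6 - j3.107e+04 Ω = 3.107e+04∠-90.0° Ω.
Step 4 — Power factor: PF = cos(φ) = Re(Z)/|Z| = 13.6/31067 = 0.0004378.
Step 5 — Type: Im(Z) = -3.107e+04 ⇒ leading (phase φ = -90.0°).

PF = 0.0004378 (leading, φ = -90.0°)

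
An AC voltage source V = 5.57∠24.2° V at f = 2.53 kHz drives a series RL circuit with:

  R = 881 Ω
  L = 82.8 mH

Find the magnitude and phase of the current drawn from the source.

Step 1 — Angular frequency: ω = 2π·f = 2π·2530 = 1.59e+04 rad/s.
Step 2 — Component impedances:
  R: Z = R = 881 Ω
  L: Z = jωL = j·1.59e+04·0.0828 = 0 + j1316 Ω
Step 3 — Series combination: Z_total = R + L = 881 + j1316 Ω = 1584∠56.2° Ω.
Step 4 — Source phasor: V = 5.57∠24.2° V = 5.081 + j2.283 V.
Step 5 — Ohm's law: I = V / Z_total = (5.081 + j2.283) / (881 + j1316) = 0.002982 - j0.001864 A.
Step 6 — Convert to polar: |I| = 0.003517 A, ∠I = -32.0°.

I = 0.003517∠-32.0° A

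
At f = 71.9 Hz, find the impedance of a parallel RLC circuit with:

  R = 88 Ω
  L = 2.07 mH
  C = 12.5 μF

Step 1 — Angular frequency: ω = 2π·f = 2π·71.9 = 451.8 rad/s.
Step 2 — Component impedances:
  R: Z = R = 88 Ω
  L: Z = jωL = j·451.8·0.00207 = 0 + j0.9351 Ω
  C: Z = 1/(jωC) = -j/(ω·C) = 0 - j177.1 Ω
Step 3 — Parallel combination: 1/Z_total = 1/R + 1/L + 1/C; Z_total = 0.01004 + j0.94 Ω = 0.9401∠89.4° Ω.

Z = 0.01004 + j0.94 Ω = 0.9401∠89.4° Ω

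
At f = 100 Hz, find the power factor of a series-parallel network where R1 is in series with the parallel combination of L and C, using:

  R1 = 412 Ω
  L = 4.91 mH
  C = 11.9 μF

Step 1 — Angular frequency: ω = 2π·f = 2π·100 = 628.3 rad/s.
Step 2 — Component impedances:
  R1: Z = R = 412 Ω
  L: Z = jωL = j·628.3·0.00491 = 0 + j3.085 Ω
  C: Z = 1/(jωC) = -j/(ω·C) = 0 - j133.7 Ω
Step 3 — Parallel branch: L || C = 1/(1/L + 1/C) = 0 + j3.158 Ω.
Step 4 — Series with R1: Z_total = R1 + (L || C) = 412 + j3.158 Ω = 412∠0.4° Ω.
Step 5 — Power factor: PF = cos(φ) = Re(Z)/|Z| = 412/412 = 1.
Step 6 — Type: Im(Z) = 3.158 ⇒ lagging (phase φ = 0.4°).

PF = 1 (lagging, φ = 0.4°)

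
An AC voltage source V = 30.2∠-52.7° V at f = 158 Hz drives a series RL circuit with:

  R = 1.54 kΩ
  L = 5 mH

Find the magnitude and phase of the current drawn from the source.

Step 1 — Angular frequency: ω = 2π·f = 2π·158 = 992.7 rad/s.
Step 2 — Component impedances:
  R: Z = R = 1540 Ω
  L: Z = jωL = j·992.7·0.005 = 0 + j4.964 Ω
Step 3 — Series combination: Z_total = R + L = 1540 + j4.964 Ω = 1540∠0.2° Ω.
Step 4 — Source phasor: V = 30.2∠-52.7° V = 18.3 - j24.02 V.
Step 5 — Ohm's law: I = V / Z_total = (18.3 - j24.02) / (1540 + j4.964) = 0.01183 - j0.01564 A.
Step 6 — Convert to polar: |I| = 0.01961 A, ∠I = -52.9°.

I = 0.01961∠-52.9° A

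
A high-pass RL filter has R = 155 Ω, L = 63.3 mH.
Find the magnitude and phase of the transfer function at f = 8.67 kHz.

Step 1 — Angular frequency: ω = 2π·8670 = 5.448e+04 rad/s.
Step 2 — Transfer function: H(jω) = jωL/(R + jωL).
Step 3 — Numerator jωL = j·3448; denominator R + jωL = 155 + j3448.
Step 4 — H = 0.998 + j0.04486.
Step 5 — Magnitude: |H| = 0.999 (-0.0 dB); phase: φ = 2.6°.

|H| = 0.999 (-0.0 dB), φ = 2.6°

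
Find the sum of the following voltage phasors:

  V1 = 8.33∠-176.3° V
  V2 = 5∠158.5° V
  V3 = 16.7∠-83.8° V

Step 1 — Convert each phasor to rectangular form:
  V1 = 8.33·(cos(-176.3°) + j·sin(-176.3°)) = -8.313 - j0.5376 V
  V2 = 5·(cos(158.5°) + j·sin(158.5°)) = -4.652 + j1.833 V
  V3 = 16.7·(cos(-83.8°) + j·sin(-83.8°)) = 1.804 - j16.6 V
Step 2 — Sum components: V_total = -11.16 - j15.31 V.
Step 3 — Convert to polar: |V_total| = 18.94 V, ∠V_total = -126.1°.

V_total = 18.94∠-126.1° V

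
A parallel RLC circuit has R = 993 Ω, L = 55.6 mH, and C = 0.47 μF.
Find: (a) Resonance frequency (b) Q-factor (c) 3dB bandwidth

Step 1 — Resonance: ω₀ = 1/√(LC) = 1/√(0.0556·4.7e-07) = 6186 rad/s.
Step 2 — f₀ = ω₀/(2π) = 984.5 Hz.
Step 3 — Parallel Q: Q = R/(ω₀L) = 993/(6186·0.0556) = 2.887.
Step 4 — Bandwidth: Δω = ω₀/Q = 2143 rad/s; BW = Δω/(2π) = 341 Hz.

(a) f₀ = 984.5 Hz  (b) Q = 2.887  (c) BW = 341 Hz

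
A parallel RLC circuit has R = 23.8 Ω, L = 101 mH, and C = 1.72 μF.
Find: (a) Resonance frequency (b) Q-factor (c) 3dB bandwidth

Step 1 — Resonance: ω₀ = 1/√(LC) = 1/√(0.101·1.72e-06) = 2399 rad/s.
Step 2 — f₀ = ω₀/(2π) = 381.9 Hz.
Step 3 — Parallel Q: Q = R/(ω₀L) = 23.8/(2399·0.101) = 0.09822.
Step 4 — Bandwidth: Δω = ω₀/Q = 2.443e+04 rad/s; BW = Δω/(2π) = 3888 Hz.

(a) f₀ = 381.9 Hz  (b) Q = 0.09822  (c) BW = 3888 Hz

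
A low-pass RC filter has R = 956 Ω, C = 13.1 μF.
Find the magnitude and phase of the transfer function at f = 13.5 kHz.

Step 1 — Angular frequency: ω = 2π·1.35e+04 = 8.482e+04 rad/s.
Step 2 — Transfer function: H(jω) = 1/(1 + jωRC).
Step 3 — Denominator: 1 + jωRC = 1 + j·8.482e+04·956·1.31e-05 = 1 + j1062.
Step 4 — H = 8.862e-07 - j0.0009414.
Step 5 — Magnitude: |H| = 0.0009414 (-60.5 dB); phase: φ = -89.9°.

|H| = 0.0009414 (-60.5 dB), φ = -89.9°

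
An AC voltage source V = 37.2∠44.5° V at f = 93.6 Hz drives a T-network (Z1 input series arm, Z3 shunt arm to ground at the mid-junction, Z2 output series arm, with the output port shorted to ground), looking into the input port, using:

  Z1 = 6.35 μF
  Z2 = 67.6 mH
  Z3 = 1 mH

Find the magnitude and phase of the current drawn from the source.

Step 1 — Angular frequency: ω = 2π·f = 2π·93.6 = 588.1 rad/s.
Step 2 — Component impedances:
  Z1: Z = 1/(jωC) = -j/(ω·C) = 0 - j267.8 Ω
  Z2: Z = jωL = j·588.1·0.0676 = 0 + j39.76 Ω
  Z3: Z = jωL = j·588.1·0.001 = 0 + j0.5881 Ω
Step 3 — With the output port shorted to ground, the output series arm Z2 runs from the junction to ground; the shunt arm Z3 also runs from the junction to ground. They appear in parallel: Z3 || Z2 = 0 + j0.5795 Ω.
Step 4 — Series with input arm Z1: Z_in = Z1 + (Z3 || Z2) = 0 - j267.2 Ω = 267.2∠-90.0° Ω.
Step 5 — Source phasor: V = 37.2∠44.5° V = 26.53 + j26.07 V.
Step 6 — Ohm's law: I = V / Z_total = (26.53 + j26.07) / (0 - j267.2) = -0.09758 + j0.0993 A.
Step 7 — Convert to polar: |I| = 0.1392 A, ∠I = 134.5°.

I = 0.1392∠134.5° A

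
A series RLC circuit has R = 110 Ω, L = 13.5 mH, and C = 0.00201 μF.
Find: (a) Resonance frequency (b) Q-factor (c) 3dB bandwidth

Step 1 — Resonance condition Im(Z)=0 gives ω₀ = 1/√(LC).
Step 2 — ω₀ = 1/√(0.0135·2.01e-09) = 1.92e+05 rad/s.
Step 3 — f₀ = ω₀/(2π) = 3.055e+04 Hz.
Step 4 — Series Q: Q = ω₀L/R = 1.92e+05·0.0135/110 = 23.56.
Step 5 — 3dB bandwidth: Δω = ω₀/Q = 8148 rad/s; BW = Δω/(2π) = 1297 Hz.

(a) f₀ = 3.055e+04 Hz  (b) Q = 23.56  (c) BW = 1297 Hz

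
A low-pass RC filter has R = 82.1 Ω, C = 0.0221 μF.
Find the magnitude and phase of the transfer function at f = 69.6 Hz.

Step 1 — Angular frequency: ω = 2π·69.6 = 437.3 rad/s.
Step 2 — Transfer function: H(jω) = 1/(1 + jωRC).
Step 3 — Denominator: 1 + jωRC = 1 + j·437.3·82.1·2.21e-08 = 1 + j0.0007935.
Step 4 — H = 1 - j0.0007935.
Step 5 — Magnitude: |H| = 1 (-0.0 dB); phase: φ = -0.0°.

|H| = 1 (-0.0 dB), φ = -0.0°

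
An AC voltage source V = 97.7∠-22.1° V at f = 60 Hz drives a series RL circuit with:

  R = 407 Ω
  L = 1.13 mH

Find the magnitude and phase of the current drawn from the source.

Step 1 — Angular frequency: ω = 2π·f = 2π·60 = 377 rad/s.
Step 2 — Component impedances:
  R: Z = R = 407 Ω
  L: Z = jωL = j·377·0.00113 = 0 + j0.426 Ω
Step 3 — Series combination: Z_total = R + L = 407 + j0.426 Ω = 407∠0.1° Ω.
Step 4 — Source phasor: V = 97.7∠-22.1° V = 90.52 - j36.76 V.
Step 5 — Ohm's law: I = V / Z_total = (90.52 - j36.76) / (407 + j0.426) = 0.2223 - j0.09055 A.
Step 6 — Convert to polar: |I| = 0.24 A, ∠I = -22.2°.

I = 0.24∠-22.2° A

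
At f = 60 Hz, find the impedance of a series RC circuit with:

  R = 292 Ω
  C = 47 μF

Step 1 — Angular frequency: ω = 2π·f = 2π·60 = 377 rad/s.
Step 2 — Component impedances:
  R: Z = R = 292 Ω
  C: Z = 1/(jωC) = -j/(ω·C) = 0 - j56.44 Ω
Step 3 — Series combination: Z_total = R + C = 292 - j56.44 Ω = 297.4∠-10.9° Ω.

Z = 292 - j56.44 Ω = 297.4∠-10.9° Ω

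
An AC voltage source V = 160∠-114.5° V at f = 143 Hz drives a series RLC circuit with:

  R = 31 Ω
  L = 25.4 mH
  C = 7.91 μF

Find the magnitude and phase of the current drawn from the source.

Step 1 — Angular frequency: ω = 2π·f = 2π·143 = 898.5 rad/s.
Step 2 — Component impedances:
  R: Z = R = 31 Ω
  L: Z = jωL = j·898.5·0.0254 = 0 + j22.82 Ω
  C: Z = 1/(jωC) = -j/(ω·C) = 0 - j140.7 Ω
Step 3 — Series combination: Z_total = R + L + C = 31 - j117.9 Ω = 121.9∠-75.3° Ω.
Step 4 — Source phasor: V = 160∠-114.5° V = -66.35 - j145.6 V.
Step 5 — Ohm's law: I = V / Z_total = (-66.35 - j145.6) / (31 - j117.9) = 1.017 - j0.8302 A.
Step 6 — Convert to polar: |I| = 1.313 A, ∠I = -39.2°.

I = 1.313∠-39.2° A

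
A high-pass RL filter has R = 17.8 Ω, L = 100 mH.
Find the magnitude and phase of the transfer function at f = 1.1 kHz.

Step 1 — Angular frequency: ω = 2π·1100 = 6912 rad/s.
Step 2 — Transfer function: H(jω) = jωL/(R + jωL).
Step 3 — Numerator jωL = j·691.2; denominator R + jωL = 17.8 + j691.2.
Step 4 — H = 0.9993 + j0.02574.
Step 5 — Magnitude: |H| = 0.9997 (-0.0 dB); phase: φ = 1.5°.

|H| = 0.9997 (-0.0 dB), φ = 1.5°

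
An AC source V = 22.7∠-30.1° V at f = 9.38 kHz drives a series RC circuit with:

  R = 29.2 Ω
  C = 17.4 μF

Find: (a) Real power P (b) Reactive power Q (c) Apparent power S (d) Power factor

Step 1 — Angular frequency: ω = 2π·f = 2π·9380 = 5.894e+04 rad/s.
Step 2 — Component impedances:
  R: Z = R = 29.2 Ω
  C: Z = 1/(jωC) = -j/(ω·C) = 0 - j0.9751 Ω
Step 3 — Series combination: Z_total = R + C = 29.2 - j0.9751 Ω = 29.22∠-1.9° Ω.
Step 4 — Source phasor: V = 22.7∠-30.1° V = 19.64 - j11.38 V.
Step 5 — Current: I = V / Z = 0.6848 - j0.367 A = 0.777∠-28.2° A.
Step 6 — Complex power: S = V·I* = 17.63 - j0.5887 VA.
Step 7 — Real power: P = Re(S) = 17.63 W.
Step 8 — Reactive power: Q = Im(S) = -0.5887 VAR.
Step 9 — Apparent power: |S| = 17.64 VA.
Step 10 — Power factor: PF = P/|S| = 0.9994 (leading).

(a) P = 17.63 W  (b) Q = -0.5887 VAR  (c) S = 17.64 VA  (d) PF = 0.9994 (leading)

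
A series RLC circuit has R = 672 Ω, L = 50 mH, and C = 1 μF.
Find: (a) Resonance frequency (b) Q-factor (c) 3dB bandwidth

Step 1 — Resonance condition Im(Z)=0 gives ω₀ = 1/√(LC).
Step 2 — ω₀ = 1/√(0.05·1e-06) = 4472 rad/s.
Step 3 — f₀ = ω₀/(2π) = 711.8 Hz.
Step 4 — Series Q: Q = ω₀L/R = 4472·0.05/672 = 0.3327.
Step 5 — 3dB bandwidth: Δω = ω₀/Q = 1.344e+04 rad/s; BW = Δω/(2π) = 2139 Hz.

(a) f₀ = 711.8 Hz  (b) Q = 0.3327  (c) BW = 2139 Hz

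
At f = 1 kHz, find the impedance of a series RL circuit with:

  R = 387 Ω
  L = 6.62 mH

Step 1 — Angular frequency: ω = 2π·f = 2π·1000 = 6283 rad/s.
Step 2 — Component impedances:
  R: Z = R = 387 Ω
  L: Z = jωL = j·6283·0.00662 = 0 + j41.59 Ω
Step 3 — Series combination: Z_total = R + L = 387 + j41.59 Ω = 389.2∠6.1° Ω.

Z = 387 + j41.59 Ω = 389.2∠6.1° Ω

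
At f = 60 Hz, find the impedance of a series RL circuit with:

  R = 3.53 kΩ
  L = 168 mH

Step 1 — Angular frequency: ω = 2π·f = 2π·60 = 377 rad/s.
Step 2 — Component impedances:
  R: Z = R = 3530 Ω
  L: Z = jωL = j·377·0.168 = 0 + j63.33 Ω
Step 3 — Series combination: Z_total = R + L = 3530 + j63.33 Ω = 3531∠1.0° Ω.

Z = 3530 + j63.33 Ω = 3531∠1.0° Ω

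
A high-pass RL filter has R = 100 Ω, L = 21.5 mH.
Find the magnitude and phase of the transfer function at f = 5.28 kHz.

Step 1 — Angular frequency: ω = 2π·5280 = 3.318e+04 rad/s.
Step 2 — Transfer function: H(jω) = jωL/(R + jωL).
Step 3 — Numerator jωL = j·713.3; denominator R + jωL = 100 + j713.3.
Step 4 — H = 0.9807 + j0.1375.
Step 5 — Magnitude: |H| = 0.9903 (-0.1 dB); phase: φ = 8.0°.

|H| = 0.9903 (-0.1 dB), φ = 8.0°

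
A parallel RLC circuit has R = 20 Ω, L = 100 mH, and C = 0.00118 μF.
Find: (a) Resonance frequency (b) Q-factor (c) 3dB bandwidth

Step 1 — Resonance: ω₀ = 1/√(LC) = 1/√(0.1·1.18e-09) = 9.206e+04 rad/s.
Step 2 — f₀ = ω₀/(2π) = 1.465e+04 Hz.
Step 3 — Parallel Q: Q = R/(ω₀L) = 20/(9.206e+04·0.1) = 0.002173.
Step 4 — Bandwidth: Δω = ω₀/Q = 4.237e+07 rad/s; BW = Δω/(2π) = 6.744e+06 Hz.

(a) f₀ = 1.465e+04 Hz  (b) Q = 0.002173  (c) BW = 6.744e+06 Hz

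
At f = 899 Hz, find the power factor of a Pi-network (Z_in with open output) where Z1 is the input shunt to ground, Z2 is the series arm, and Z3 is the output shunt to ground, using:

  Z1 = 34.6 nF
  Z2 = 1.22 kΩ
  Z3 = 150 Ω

Step 1 — Angular frequency: ω = 2π·f = 2π·899 = 5649 rad/s.
Step 2 — Component impedances:
  Z1: Z = 1/(jωC) = -j/(ω·C) = 0 - j5117 Ω
  Z2: Z = R = 1220 Ω
  Z3: Z = R = 150 Ω
Step 3 — With open output, the series arm Z2 and the output shunt Z3 appear in series to ground: Z2 + Z3 = 1370 Ω.
Step 4 — Parallel with input shunt Z1: Z_in = Z1 || (Z2 + Z3) = 1278 - j342.3 Ω = 1323∠-15.0° Ω.
Step 5 — Power factor: PF = cos(φ) = Re(Z)/|Z| = 1278/1323 = 0.966.
Step 6 — Type: Im(Z) = -342.3 ⇒ leading (phase φ = -15.0°).

PF = 0.966 (leading, φ = -15.0°)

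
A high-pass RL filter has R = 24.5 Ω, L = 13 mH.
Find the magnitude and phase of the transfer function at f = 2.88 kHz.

Step 1 — Angular frequency: ω = 2π·2880 = 1.81e+04 rad/s.
Step 2 — Transfer function: H(jω) = jωL/(R + jωL).
Step 3 — Numerator jωL = j·235.2; denominator R + jωL = 24.5 + j235.2.
Step 4 — H = 0.9893 + j0.103.
Step 5 — Magnitude: |H| = 0.9946 (-0.0 dB); phase: φ = 5.9°.

|H| = 0.9946 (-0.0 dB), φ = 5.9°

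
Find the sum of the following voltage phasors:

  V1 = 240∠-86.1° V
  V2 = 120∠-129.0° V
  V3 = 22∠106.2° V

Step 1 — Convert each phasor to rectangular form:
  V1 = 240·(cos(-86.1°) + j·sin(-86.1°)) = 16.32 - j239.4 V
  V2 = 120·(cos(-129.0°) + j·sin(-129.0°)) = -75.52 - j93.26 V
  V3 = 22·(cos(106.2°) + j·sin(106.2°)) = -6.138 + j21.13 V
Step 2 — Sum components: V_total = -65.33 - j311.6 V.
Step 3 — Convert to polar: |V_total| = 318.4 V, ∠V_total = -101.8°.

V_total = 318.4∠-101.8° V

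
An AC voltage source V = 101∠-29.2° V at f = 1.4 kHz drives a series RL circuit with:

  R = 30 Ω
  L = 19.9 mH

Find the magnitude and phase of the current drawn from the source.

Step 1 — Angular frequency: ω = 2π·f = 2π·1400 = 8796 rad/s.
Step 2 — Component impedances:
  R: Z = R = 30 Ω
  L: Z = jωL = j·8796·0.0199 = 0 + j175 Ω
Step 3 — Series combination: Z_total = R + L = 30 + j175 Ω = 177.6∠80.3° Ω.
Step 4 — Source phasor: V = 101∠-29.2° V = 88.17 - j49.27 V.
Step 5 — Ohm's law: I = V / Z_total = (88.17 - j49.27) / (30 + j175) = -0.1896 - j0.5362 A.
Step 6 — Convert to polar: |I| = 0.5687 A, ∠I = -109.5°.

I = 0.5687∠-109.5° A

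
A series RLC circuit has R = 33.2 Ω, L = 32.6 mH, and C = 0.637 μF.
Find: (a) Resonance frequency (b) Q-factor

Step 1 — Resonance condition Im(Z)=0 gives ω₀ = 1/√(LC).
Step 2 — ω₀ = 1/√(0.0326·6.37e-07) = 6939 rad/s.
Step 3 — f₀ = ω₀/(2π) = 1104 Hz.
Step 4 — Series Q: Q = ω₀L/R = 6939·0.0326/33.2 = 6.814.

(a) f₀ = 1104 Hz  (b) Q = 6.814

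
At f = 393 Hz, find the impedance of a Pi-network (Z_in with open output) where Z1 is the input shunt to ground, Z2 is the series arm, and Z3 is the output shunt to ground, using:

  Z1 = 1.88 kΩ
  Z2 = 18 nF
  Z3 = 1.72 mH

Step 1 — Angular frequency: ω = 2π·f = 2π·393 = 2469 rad/s.
Step 2 — Component impedances:
  Z1: Z = R = 1880 Ω
  Z2: Z = 1/(jωC) = -j/(ω·C) = 0 - j2.25e+04 Ω
  Z3: Z = jωL = j·2469·0.00172 = 0 + j4.247 Ω
Step 3 — With open output, the series arm Z2 and the output shunt Z3 appear in series to ground: Z2 + Z3 = 0 - j2.249e+04 Ω.
Step 4 — Parallel with input shunt Z1: Z_in = Z1 || (Z2 + Z3) = 1867 - j156 Ω = 1873∠-4.8° Ω.

Z = 1867 - j156 Ω = 1873∠-4.8° Ω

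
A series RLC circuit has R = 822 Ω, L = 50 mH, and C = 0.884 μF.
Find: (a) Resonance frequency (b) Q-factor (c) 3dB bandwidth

Step 1 — Resonance condition Im(Z)=0 gives ω₀ = 1/√(LC).
Step 2 — ω₀ = 1/√(0.05·8.84e-07) = 4757 rad/s.
Step 3 — f₀ = ω₀/(2π) = 757 Hz.
Step 4 — Series Q: Q = ω₀L/R = 4757·0.05/822 = 0.2893.
Step 5 — 3dB bandwidth: Δω = ω₀/Q = 1.644e+04 rad/s; BW = Δω/(2π) = 2617 Hz.

(a) f₀ = 757 Hz  (b) Q = 0.2893  (c) BW = 2617 Hz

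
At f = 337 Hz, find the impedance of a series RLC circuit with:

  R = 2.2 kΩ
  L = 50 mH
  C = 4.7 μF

Step 1 — Angular frequency: ω = 2π·f = 2π·337 = 2117 rad/s.
Step 2 — Component impedances:
  R: Z = R = 2200 Ω
  L: Z = jωL = j·2117·0.05 = 0 + j105.9 Ω
  C: Z = 1/(jωC) = -j/(ω·C) = 0 - j100.5 Ω
Step 3 — Series combination: Z_total = R + L + C = 2200 + j5.389 Ω = 2200∠0.1° Ω.

Z = 2200 + j5.389 Ω = 2200∠0.1° Ω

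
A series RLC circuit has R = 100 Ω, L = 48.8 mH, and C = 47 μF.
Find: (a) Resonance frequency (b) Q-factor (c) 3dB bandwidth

Step 1 — Resonance: ω₀ = 1/√(LC) = 1/√(0.0488·4.7e-05) = 660.3 rad/s.
Step 2 — f₀ = ω₀/(2π) = 105.1 Hz.
Step 3 — Series Q: Q = ω₀L/R = 660.3·0.0488/100 = 0.3222.
Step 4 — Bandwidth: Δω = ω₀/Q = 2049 rad/s; BW = Δω/(2π) = 326.1 Hz.

(a) f₀ = 105.1 Hz  (b) Q = 0.3222  (c) BW = 326.1 Hz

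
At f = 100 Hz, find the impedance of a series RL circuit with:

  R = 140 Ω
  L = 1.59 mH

Step 1 — Angular frequency: ω = 2π·f = 2π·100 = 628.3 rad/s.
Step 2 — Component impedances:
  R: Z = R = 140 Ω
  L: Z = jωL = j·628.3·0.00159 = 0 + j0.999 Ω
Step 3 — Series combination: Z_total = R + L = 140 + j0.999 Ω = 140∠0.4° Ω.

Z = 140 + j0.999 Ω = 140∠0.4° Ω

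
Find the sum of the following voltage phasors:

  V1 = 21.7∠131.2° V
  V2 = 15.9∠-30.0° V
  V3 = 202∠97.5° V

Step 1 — Convert each phasor to rectangular form:
  V1 = 21.7·(cos(131.2°) + j·sin(131.2°)) = -14.29 + j16.33 V
  V2 = 15.9·(cos(-30.0°) + j·sin(-30.0°)) = 13.77 - j7.95 V
  V3 = 202·(cos(97.5°) + j·sin(97.5°)) = -26.37 + j200.3 V
Step 2 — Sum components: V_total = -26.89 + j208.6 V.
Step 3 — Convert to polar: |V_total| = 210.4 V, ∠V_total = 97.3°.

V_total = 210.4∠97.3° V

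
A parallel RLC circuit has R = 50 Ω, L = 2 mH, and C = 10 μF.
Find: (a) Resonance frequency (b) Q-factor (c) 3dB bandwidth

Step 1 — Resonance: ω₀ = 1/√(LC) = 1/√(0.002·1e-05) = 7071 rad/s.
Step 2 — f₀ = ω₀/(2π) = 1125 Hz.
Step 3 — Parallel Q: Q = R/(ω₀L) = 50/(7071·0.002) = 3.536.
Step 4 — Bandwidth: Δω = ω₀/Q = 2000 rad/s; BW = Δω/(2π) = 318.3 Hz.

(a) f₀ = 1125 Hz  (b) Q = 3.536  (c) BW = 318.3 Hz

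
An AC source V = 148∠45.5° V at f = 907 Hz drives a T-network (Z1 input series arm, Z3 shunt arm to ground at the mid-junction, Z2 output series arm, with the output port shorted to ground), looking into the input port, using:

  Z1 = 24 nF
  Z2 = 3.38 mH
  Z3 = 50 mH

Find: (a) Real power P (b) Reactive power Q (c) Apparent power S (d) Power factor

Step 1 — Angular frequency: ω = 2π·f = 2π·907 = 5699 rad/s.
Step 2 — Component impedances:
  Z1: Z = 1/(jωC) = -j/(ω·C) = 0 - j7311 Ω
  Z2: Z = jωL = j·5699·0.00338 = 0 + j19.26 Ω
  Z3: Z = jωL = j·5699·0.05 = 0 + j284.9 Ω
Step 3 — With the output port shorted to ground, the output series arm Z2 runs from the junction to ground; the shunt arm Z3 also runs from the junction to ground. They appear in parallel: Z3 || Z2 = 0 + j18.04 Ω.
Step 4 — Series with input arm Z1: Z_in = Z1 + (Z3 || Z2) = 0 - j7293 Ω = 7293∠-90.0° Ω.
Step 5 — Source phasor: V = 148∠45.5° V = 103.7 + j105.6 V.
Step 6 — Current: I = V / Z = -0.01447 + j0.01422 A = 0.02029∠135.5° A.
Step 7 — Complex power: S = V·I* = 0 - j3.003 VA.
Step 8 — Real power: P = Re(S) = 0 W.
Step 9 — Reactive power: Q = Im(S) = -3.003 VAR.
Step 10 — Apparent power: |S| = 3.003 VA.
Step 11 — Power factor: PF = P/|S| = 0 (leading).

(a) P = 0 W  (b) Q = -3.003 VAR  (c) S = 3.003 VA  (d) PF = 0 (leading)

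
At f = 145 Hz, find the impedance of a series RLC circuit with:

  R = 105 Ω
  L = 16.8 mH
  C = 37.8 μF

Step 1 — Angular frequency: ω = 2π·f = 2π·145 = 911.1 rad/s.
Step 2 — Component impedances:
  R: Z = R = 105 Ω
  L: Z = jωL = j·911.1·0.0168 = 0 + j15.31 Ω
  C: Z = 1/(jωC) = -j/(ω·C) = 0 - j29.04 Ω
Step 3 — Series combination: Z_total = R + L + C = 105 - j13.73 Ω = 105.9∠-7.5° Ω.

Z = 105 - j13.73 Ω = 105.9∠-7.5° Ω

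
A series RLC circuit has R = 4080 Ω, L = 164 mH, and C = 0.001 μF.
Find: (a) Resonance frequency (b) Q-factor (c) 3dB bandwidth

Step 1 — Resonance condition Im(Z)=0 gives ω₀ = 1/√(LC).
Step 2 — ω₀ = 1/√(0.164·1e-09) = 7.809e+04 rad/s.
Step 3 — f₀ = ω₀/(2π) = 1.243e+04 Hz.
Step 4 — Series Q: Q = ω₀L/R = 7.809e+04·0.164/4080 = 3.139.
Step 5 — 3dB bandwidth: Δω = ω₀/Q = 2.488e+04 rad/s; BW = Δω/(2π) = 3959 Hz.

(a) f₀ = 1.243e+04 Hz  (b) Q = 3.139  (c) BW = 3959 Hz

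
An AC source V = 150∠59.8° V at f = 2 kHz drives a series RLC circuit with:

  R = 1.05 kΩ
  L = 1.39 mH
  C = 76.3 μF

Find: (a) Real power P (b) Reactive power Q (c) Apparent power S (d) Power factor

Step 1 — Angular frequency: ω = 2π·f = 2π·2000 = 1.257e+04 rad/s.
Step 2 — Component impedances:
  R: Z = R = 1050 Ω
  L: Z = jωL = j·1.257e+04·0.00139 = 0 + j17.47 Ω
  C: Z = 1/(jωC) = -j/(ω·C) = 0 - j1.043 Ω
Step 3 — Series combination: Z_total = R + L + C = 1050 + j16.42 Ω = 1050∠0.9° Ω.
Step 4 — Source phasor: V = 150∠59.8° V = 75.45 + j129.6 V.
Step 5 — Current: I = V / Z = 0.07377 + j0.1223 A = 0.1428∠58.9° A.
Step 6 — Complex power: S = V·I* = 21.42 + j0.3351 VA.
Step 7 — Real power: P = Re(S) = 21.42 W.
Step 8 — Reactive power: Q = Im(S) = 0.3351 VAR.
Step 9 — Apparent power: |S| = 21.43 VA.
Step 10 — Power factor: PF = P/|S| = 0.9999 (lagging).

(a) P = 21.42 W  (b) Q = 0.3351 VAR  (c) S = 21.43 VA  (d) PF = 0.9999 (lagging)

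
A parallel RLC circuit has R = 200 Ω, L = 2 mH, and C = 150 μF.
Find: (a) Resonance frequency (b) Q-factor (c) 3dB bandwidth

Step 1 — Resonance: ω₀ = 1/√(LC) = 1/√(0.002·0.00015) = 1826 rad/s.
Step 2 — f₀ = ω₀/(2π) = 290.6 Hz.
Step 3 — Parallel Q: Q = R/(ω₀L) = 200/(1826·0.002) = 54.77.
Step 4 — Bandwidth: Δω = ω₀/Q = 33.33 rad/s; BW = Δω/(2π) = 5.305 Hz.

(a) f₀ = 290.6 Hz  (b) Q = 54.77  (c) BW = 5.305 Hz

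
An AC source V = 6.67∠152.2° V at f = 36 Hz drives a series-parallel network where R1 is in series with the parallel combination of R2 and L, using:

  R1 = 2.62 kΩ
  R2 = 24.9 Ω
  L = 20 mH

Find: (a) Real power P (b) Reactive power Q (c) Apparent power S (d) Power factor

Step 1 — Angular frequency: ω = 2π·f = 2π·36 = 226.2 rad/s.
Step 2 — Component impedances:
  R1: Z = R = 2620 Ω
  R2: Z = R = 24.9 Ω
  L: Z = jωL = j·226.2·0.02 = 0 + j4.524 Ω
Step 3 — Parallel branch: R2 || L = 1/(1/R2 + 1/L) = 0.7956 + j4.379 Ω.
Step 4 — Series with R1: Z_total = R1 + (R2 || L) = 2621 + j4.379 Ω = 2621∠0.1° Ω.
Step 5 — Source phasor: V = 6.67∠152.2° V = -5.9 + j3.111 V.
Step 6 — Current: I = V / Z = -0.002249 + j0.001191 A = 0.002545∠152.1° A.
Step 7 — Complex power: S = V·I* = 0.01698 + j2.837e-05 VA.
Step 8 — Real power: P = Re(S) = 0.01698 W.
Step 9 — Reactive power: Q = Im(S) = 2.837e-05 VAR.
Step 10 — Apparent power: |S| = 0.01698 VA.
Step 11 — Power factor: PF = P/|S| = 1 (lagging).

(a) P = 0.01698 W  (b) Q = 2.837e-05 VAR  (c) S = 0.01698 VA  (d) PF = 1 (lagging)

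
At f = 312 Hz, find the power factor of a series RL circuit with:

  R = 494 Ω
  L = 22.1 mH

Step 1 — Angular frequency: ω = 2π·f = 2π·312 = 1960 rad/s.
Step 2 — Component impedances:
  R: Z = R = 494 Ω
  L: Z = jωL = j·1960·0.0221 = 0 + j43.32 Ω
Step 3 — Series combination: Z_total = R + L = 494 + j43.32 Ω = 495.9∠5.0° Ω.
Step 4 — Power factor: PF = cos(φ) = Re(Z)/|Z| = 494/495.9 = 0.9962.
Step 5 — Type: Im(Z) = 43.32 ⇒ lagging (phase φ = 5.0°).

PF = 0.9962 (lagging, φ = 5.0°)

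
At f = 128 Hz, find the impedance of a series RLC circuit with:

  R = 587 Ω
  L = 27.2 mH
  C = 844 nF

Step 1 — Angular frequency: ω = 2π·f = 2π·128 = 804.2 rad/s.
Step 2 — Component impedances:
  R: Z = R = 587 Ω
  L: Z = jωL = j·804.2·0.0272 = 0 + j21.88 Ω
  C: Z = 1/(jωC) = -j/(ω·C) = 0 - j1473 Ω
Step 3 — Series combination: Z_total = R + L + C = 587 - j1451 Ω = 1566∠-68.0° Ω.

Z = 587 - j1451 Ω = 1566∠-68.0° Ω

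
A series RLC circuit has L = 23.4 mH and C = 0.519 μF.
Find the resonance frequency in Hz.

Step 1 — Resonance condition Im(Z)=0 gives ω₀ = 1/√(LC).
Step 2 — ω₀ = 1/√(0.0234·5.19e-07) = 9074 rad/s.
Step 3 — f₀ = ω₀/(2π) = 1444 Hz.

f₀ = 1444 Hz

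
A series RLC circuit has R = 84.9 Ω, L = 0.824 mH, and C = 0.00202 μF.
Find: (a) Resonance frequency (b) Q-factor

Step 1 — Resonance condition Im(Z)=0 gives ω₀ = 1/√(LC).
Step 2 — ω₀ = 1/√(0.000824·2.02e-09) = 7.751e+05 rad/s.
Step 3 — f₀ = ω₀/(2π) = 1.234e+05 Hz.
Step 4 — Series Q: Q = ω₀L/R = 7.751e+05·0.000824/84.9 = 7.523.

(a) f₀ = 1.234e+05 Hz  (b) Q = 7.523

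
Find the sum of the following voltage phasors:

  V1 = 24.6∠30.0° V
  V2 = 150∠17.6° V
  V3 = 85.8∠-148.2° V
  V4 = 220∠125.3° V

Step 1 — Convert each phasor to rectangular form:
  V1 = 24.6·(cos(30.0°) + j·sin(30.0°)) = 21.3 + j12.3 V
  V2 = 150·(cos(17.6°) + j·sin(17.6°)) = 143 + j45.36 V
  V3 = 85.8·(cos(-148.2°) + j·sin(-148.2°)) = -72.92 - j45.21 V
  V4 = 220·(cos(125.3°) + j·sin(125.3°)) = -127.1 + j179.6 V
Step 2 — Sum components: V_total = -35.77 + j192 V.
Step 3 — Convert to polar: |V_total| = 195.3 V, ∠V_total = 100.6°.

V_total = 195.3∠100.6° V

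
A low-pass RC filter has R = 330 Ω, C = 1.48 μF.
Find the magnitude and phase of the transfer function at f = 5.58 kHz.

Step 1 — Angular frequency: ω = 2π·5580 = 3.506e+04 rad/s.
Step 2 — Transfer function: H(jω) = 1/(1 + jωRC).
Step 3 — Denominator: 1 + jωRC = 1 + j·3.506e+04·330·1.48e-06 = 1 + j17.12.
Step 4 — H = 0.003399 - j0.0582.
Step 5 — Magnitude: |H| = 0.0583 (-24.7 dB); phase: φ = -86.7°.

|H| = 0.0583 (-24.7 dB), φ = -86.7°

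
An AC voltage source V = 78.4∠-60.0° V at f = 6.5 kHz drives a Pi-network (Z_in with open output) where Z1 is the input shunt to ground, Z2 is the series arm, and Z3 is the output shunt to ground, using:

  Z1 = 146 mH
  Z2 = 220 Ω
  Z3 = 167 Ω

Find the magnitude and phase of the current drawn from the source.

Step 1 — Angular frequency: ω = 2π·f = 2π·6500 = 4.084e+04 rad/s.
Step 2 — Component impedances:
  Z1: Z = jωL = j·4.084e+04·0.146 = 0 + j5963 Ω
  Z2: Z = R = 220 Ω
  Z3: Z = R = 167 Ω
Step 3 — With open output, the series arm Z2 and the output shunt Z3 appear in series to ground: Z2 + Z3 = 387 Ω.
Step 4 — Parallel with input shunt Z1: Z_in = Z1 || (Z2 + Z3) = 385.4 + j25.01 Ω = 386.2∠3.7° Ω.
Step 5 — Source phasor: V = 78.4∠-60.0° V = 39.2 - j67.9 V.
Step 6 — Ohm's law: I = V / Z_total = (39.2 - j67.9) / (385.4 + j25.01) = 0.08991 - j0.182 A.
Step 7 — Convert to polar: |I| = 0.203 A, ∠I = -63.7°.

I = 0.203∠-63.7° A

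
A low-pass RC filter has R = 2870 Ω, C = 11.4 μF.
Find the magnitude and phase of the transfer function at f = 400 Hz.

Step 1 — Angular frequency: ω = 2π·400 = 2513 rad/s.
Step 2 — Transfer function: H(jω) = 1/(1 + jωRC).
Step 3 — Denominator: 1 + jωRC = 1 + j·2513·2870·1.14e-05 = 1 + j82.23.
Step 4 — H = 0.0001479 - j0.01216.
Step 5 — Magnitude: |H| = 0.01216 (-38.3 dB); phase: φ = -89.3°.

|H| = 0.01216 (-38.3 dB), φ = -89.3°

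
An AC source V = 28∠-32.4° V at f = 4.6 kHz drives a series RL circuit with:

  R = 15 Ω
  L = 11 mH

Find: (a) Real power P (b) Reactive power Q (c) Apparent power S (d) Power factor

Step 1 — Angular frequency: ω = 2π·f = 2π·4600 = 2.89e+04 rad/s.
Step 2 — Component impedances:
  R: Z = R = 15 Ω
  L: Z = jωL = j·2.89e+04·0.011 = 0 + j317.9 Ω
Step 3 — Series combination: Z_total = R + L = 15 + j317.9 Ω = 318.3∠87.3° Ω.
Step 4 — Source phasor: V = 28∠-32.4° V = 23.64 - j15 V.
Step 5 — Current: I = V / Z = -0.04358 - j0.07642 A = 0.08797∠-119.7° A.
Step 6 — Complex power: S = V·I* = 0.1161 + j2.46 VA.
Step 7 — Real power: P = Re(S) = 0.1161 W.
Step 8 — Reactive power: Q = Im(S) = 2.46 VAR.
Step 9 — Apparent power: |S| = 2.463 VA.
Step 10 — Power factor: PF = P/|S| = 0.04713 (lagging).

(a) P = 0.1161 W  (b) Q = 2.46 VAR  (c) S = 2.463 VA  (d) PF = 0.04713 (lagging)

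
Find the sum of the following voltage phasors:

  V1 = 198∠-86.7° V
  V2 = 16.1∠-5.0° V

Step 1 — Convert each phasor to rectangular form:
  V1 = 198·(cos(-86.7°) + j·sin(-86.7°)) = 11.4 - j197.7 V
  V2 = 16.1·(cos(-5.0°) + j·sin(-5.0°)) = 16.04 - j1.403 V
Step 2 — Sum components: V_total = 27.44 - j199.1 V.
Step 3 — Convert to polar: |V_total| = 201 V, ∠V_total = -82.2°.

V_total = 201∠-82.2° V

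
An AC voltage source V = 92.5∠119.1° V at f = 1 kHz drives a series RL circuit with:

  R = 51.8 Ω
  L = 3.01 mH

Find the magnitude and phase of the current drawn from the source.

Step 1 — Angular frequency: ω = 2π·f = 2π·1000 = 6283 rad/s.
Step 2 — Component impedances:
  R: Z = R = 51.8 Ω
  L: Z = jωL = j·6283·0.00301 = 0 + j18.91 Ω
Step 3 — Series combination: Z_total = R + L = 51.8 + j18.91 Ω = 55.14∠20.1° Ω.
Step 4 — Source phasor: V = 92.5∠119.1° V = -44.99 + j80.82 V.
Step 5 — Ohm's law: I = V / Z_total = (-44.99 + j80.82) / (51.8 + j18.91) = -0.2636 + j1.657 A.
Step 6 — Convert to polar: |I| = 1.677 A, ∠I = 99.0°.

I = 1.677∠99.0° A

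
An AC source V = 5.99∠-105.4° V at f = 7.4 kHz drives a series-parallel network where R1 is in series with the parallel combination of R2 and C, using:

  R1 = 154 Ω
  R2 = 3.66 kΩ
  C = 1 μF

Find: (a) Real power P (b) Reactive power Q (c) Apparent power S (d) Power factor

Step 1 — Angular frequency: ω = 2π·f = 2π·7400 = 4.65e+04 rad/s.
Step 2 — Component impedances:
  R1: Z = R = 154 Ω
  R2: Z = R = 3660 Ω
  C: Z = 1/(jωC) = -j/(ω·C) = 0 - j21.51 Ω
Step 3 — Parallel branch: R2 || C = 1/(1/R2 + 1/C) = 0.1264 - j21.51 Ω.
Step 4 — Series with R1: Z_total = R1 + (R2 || C) = 154.1 - j21.51 Ω = 155.6∠-7.9° Ω.
Step 5 — Source phasor: V = 5.99∠-105.4° V = -1.591 - j5.775 V.
Step 6 — Current: I = V / Z = -0.004995 - j0.03817 A = 0.03849∠-97.5° A.
Step 7 — Complex power: S = V·I* = 0.2284 - j0.03186 VA.
Step 8 — Real power: P = Re(S) = 0.2284 W.
Step 9 — Reactive power: Q = Im(S) = -0.03186 VAR.
Step 10 — Apparent power: |S| = 0.2306 VA.
Step 11 — Power factor: PF = P/|S| = 0.9904 (leading).

(a) P = 0.2284 W  (b) Q = -0.03186 VAR  (c) S = 0.2306 VA  (d) PF = 0.9904 (leading)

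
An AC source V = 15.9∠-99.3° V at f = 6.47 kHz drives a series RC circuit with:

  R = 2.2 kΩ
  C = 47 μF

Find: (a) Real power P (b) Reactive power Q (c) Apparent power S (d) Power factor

Step 1 — Angular frequency: ω = 2π·f = 2π·6470 = 4.065e+04 rad/s.
Step 2 — Component impedances:
  R: Z = R = 2200 Ω
  C: Z = 1/(jωC) = -j/(ω·C) = 0 - j0.5234 Ω
Step 3 — Series combination: Z_total = R + C = 2200 - j0.5234 Ω = 2200∠-0.0° Ω.
Step 4 — Source phasor: V = 15.9∠-99.3° V = -2.57 - j15.69 V.
Step 5 — Current: I = V / Z = -0.001166 - j0.007133 A = 0.007227∠-99.3° A.
Step 6 — Complex power: S = V·I* = 0.1149 - j2.734e-05 VA.
Step 7 — Real power: P = Re(S) = 0.1149 W.
Step 8 — Reactive power: Q = Im(S) = -2.734e-05 VAR.
Step 9 — Apparent power: |S| = 0.1149 VA.
Step 10 — Power factor: PF = P/|S| = 1 (leading).

(a) P = 0.1149 W  (b) Q = -2.734e-05 VAR  (c) S = 0.1149 VA  (d) PF = 1 (leading)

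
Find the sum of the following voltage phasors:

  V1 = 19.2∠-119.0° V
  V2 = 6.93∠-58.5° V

Step 1 — Convert each phasor to rectangular form:
  V1 = 19.2·(cos(-119.0°) + j·sin(-119.0°)) = -9.308 - j16.79 V
  V2 = 6.93·(cos(-58.5°) + j·sin(-58.5°)) = 3.621 - j5.909 V
Step 2 — Sum components: V_total = -5.687 - j22.7 V.
Step 3 — Convert to polar: |V_total| = 23.4 V, ∠V_total = -104.1°.

V_total = 23.4∠-104.1° V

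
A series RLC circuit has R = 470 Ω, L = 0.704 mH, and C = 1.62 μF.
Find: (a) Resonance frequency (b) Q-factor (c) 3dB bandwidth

Step 1 — Resonance condition Im(Z)=0 gives ω₀ = 1/√(LC).
Step 2 — ω₀ = 1/√(0.000704·1.62e-06) = 2.961e+04 rad/s.
Step 3 — f₀ = ω₀/(2π) = 4713 Hz.
Step 4 — Series Q: Q = ω₀L/R = 2.961e+04·0.000704/470 = 0.04435.
Step 5 — 3dB bandwidth: Δω = ω₀/Q = 6.676e+05 rad/s; BW = Δω/(2π) = 1.063e+05 Hz.

(a) f₀ = 4713 Hz  (b) Q = 0.04435  (c) BW = 1.063e+05 Hz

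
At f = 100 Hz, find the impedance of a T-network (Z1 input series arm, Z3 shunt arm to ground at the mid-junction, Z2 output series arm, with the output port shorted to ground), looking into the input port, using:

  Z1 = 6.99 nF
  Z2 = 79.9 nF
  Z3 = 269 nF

Step 1 — Angular frequency: ω = 2π·f = 2π·100 = 628.3 rad/s.
Step 2 — Component impedances:
  Z1: Z = 1/(jωC) = -j/(ω·C) = 0 - j2.277e+05 Ω
  Z2: Z = 1/(jωC) = -j/(ω·C) = 0 - j1.992e+04 Ω
  Z3: Z = 1/(jωC) = -j/(ω·C) = 0 - j5917 Ω
Step 3 — With the output port shorted to ground, the output series arm Z2 runs from the junction to ground; the shunt arm Z3 also runs from the junction to ground. They appear in parallel: Z3 || Z2 = 0 - j4562 Ω.
Step 4 — Series with input arm Z1: Z_in = Z1 + (Z3 || Z2) = 0 - j2.323e+05 Ω = 2.323e+05∠-90.0° Ω.

Z = 0 - j2.323e+05 Ω = 2.323e+05∠-90.0° Ω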